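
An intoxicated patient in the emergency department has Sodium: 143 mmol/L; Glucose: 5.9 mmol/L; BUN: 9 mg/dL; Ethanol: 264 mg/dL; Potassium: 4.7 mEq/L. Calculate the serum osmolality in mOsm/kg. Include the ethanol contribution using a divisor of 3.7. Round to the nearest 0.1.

366.5 mOsm/kg

Calculated osmolality = 2·Na + glucose + BUN/2.8 + ethanol/3.7
= 2·143 + 5.9 + 9/2.8 + 264/3.7
= 286 + 5.90 + 3.21 + 71.35
= 366.46 mOsm/kg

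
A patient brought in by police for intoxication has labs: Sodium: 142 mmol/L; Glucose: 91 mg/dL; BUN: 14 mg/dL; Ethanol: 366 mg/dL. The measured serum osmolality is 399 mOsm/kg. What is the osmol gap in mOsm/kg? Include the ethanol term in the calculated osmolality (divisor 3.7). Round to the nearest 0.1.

Calculated osmolality = 2·Na + glucose/18 + BUN/2.8 + ethanol/3.7
= 2·142 + 91/18 + 14/2.8 + 366/3.7
= 284 + 5.06 + 5 + 98.92
= 392.98 mOsm/kg ≈ 393.0 mOsm/kg
Osmolar gap = measured − calculated = 399 − 393.0 = 6.0 mOsm/kg

6.0 mOsm/kg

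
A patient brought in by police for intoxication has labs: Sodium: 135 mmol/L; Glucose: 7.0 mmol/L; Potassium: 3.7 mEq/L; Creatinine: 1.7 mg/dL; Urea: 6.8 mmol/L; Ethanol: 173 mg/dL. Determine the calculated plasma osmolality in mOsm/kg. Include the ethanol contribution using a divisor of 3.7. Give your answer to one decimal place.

Calculated osmolality = 2·Na + glucose + urea + ethanol/3.7
= 2·135 + 7 + 6.8 + 173/3.7
= 270 + 7 + 6.80 + 46.76
= 330.56 mOsm/kg

330.6 mOsm/kg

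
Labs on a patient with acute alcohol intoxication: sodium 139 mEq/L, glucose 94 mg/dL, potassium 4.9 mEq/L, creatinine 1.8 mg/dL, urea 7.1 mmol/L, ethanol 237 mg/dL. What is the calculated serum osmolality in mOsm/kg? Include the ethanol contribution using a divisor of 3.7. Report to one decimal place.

Calculated osmolality = 2·Na + glucose/18 + urea + ethanol/3.7
= 2·139 + 94/18 + 7.1 + 237/3.7
= 278 + 5.22 + 7.10 + 64.05
= 354.37 mOsm/kg

354.4 mOsm/kg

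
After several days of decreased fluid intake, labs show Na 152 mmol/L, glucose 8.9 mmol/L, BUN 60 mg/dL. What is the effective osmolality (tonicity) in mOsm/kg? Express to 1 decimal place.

Effective osmolality excludes urea (freely permeant across cell membranes):
2·Na + glucose
= 2·152 + 8.9
= 304 + 8.9
= 312.9 mOsm/kg

312.9 mOsm/kg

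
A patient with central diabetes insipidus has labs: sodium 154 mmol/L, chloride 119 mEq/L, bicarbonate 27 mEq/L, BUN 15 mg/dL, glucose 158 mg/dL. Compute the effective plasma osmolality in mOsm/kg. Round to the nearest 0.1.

Effective osmolality excludes urea (freely permeant across cell membranes):
2·Na + glucose/18
= 2·154 + 158/18
= 308 + 8.78
= 316.78 mOsm/kg

316.8 mOsm/kg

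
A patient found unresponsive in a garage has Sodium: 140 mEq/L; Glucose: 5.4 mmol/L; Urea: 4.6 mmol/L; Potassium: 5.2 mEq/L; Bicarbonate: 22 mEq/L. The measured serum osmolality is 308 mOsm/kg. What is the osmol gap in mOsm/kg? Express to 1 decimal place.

18.0 mOsm/kg

Calculated osmolality = 2·Na + glucose + urea
= 2·140 + 5.4 + 4.6
= 280 + 5.40 + 4.60
= 290 mOsm/kg ≈ 290.0 mOsm/kg
Osmolar gap = measured − calculated = 308 − 290.0 = 18.0 mOsm/kg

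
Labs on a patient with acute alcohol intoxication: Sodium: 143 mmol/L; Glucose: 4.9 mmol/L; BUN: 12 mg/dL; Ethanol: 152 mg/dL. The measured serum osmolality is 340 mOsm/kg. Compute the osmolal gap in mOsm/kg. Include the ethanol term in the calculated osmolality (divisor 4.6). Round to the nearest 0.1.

11.8 mOsm/kg

Calculated osmolality = 2·Na + glucose + BUN/2.8 + ethanol/4.6
= 2·143 + 4.9 + 12/2.8 + 152/4.6
= 286 + 4.90 + 4.29 + 33.04
= 328.23 mOsm/kg ≈ 328.2 mOsm/kg
Osmolar gap = measured − calculated = 340 − 328.2 = 11.8 mOsm/kg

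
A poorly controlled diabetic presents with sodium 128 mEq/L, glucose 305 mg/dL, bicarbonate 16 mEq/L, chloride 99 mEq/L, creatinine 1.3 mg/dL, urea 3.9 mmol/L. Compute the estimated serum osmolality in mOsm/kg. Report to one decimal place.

Calculated osmolality = 2·Na + glucose/18 + urea
= 2·128 + 305/18 + 3.9
= 256 + 16.94 + 3.90
= 276.84 mOsm/kg

276.8 mOsm/kg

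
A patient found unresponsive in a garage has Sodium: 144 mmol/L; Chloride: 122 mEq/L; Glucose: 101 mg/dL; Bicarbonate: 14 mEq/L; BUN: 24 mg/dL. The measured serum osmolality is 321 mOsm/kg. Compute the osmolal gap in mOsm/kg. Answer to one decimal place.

Calculated osmolality = 2·Na + glucose/18 + BUN/2.8
= 2·144 + 101/18 + 24/2.8
= 288 + 5.61 + 8.57
= 302.18 mOsm/kg ≈ 302.2 mOsm/kg
Osmolar gap = measured − calculated = 321 − 302.2 = 18.8 mOsm/kg

18.8 mOsm/kg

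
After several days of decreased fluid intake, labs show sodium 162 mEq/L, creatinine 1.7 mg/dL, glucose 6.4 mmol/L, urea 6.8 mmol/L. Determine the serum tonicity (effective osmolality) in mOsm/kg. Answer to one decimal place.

330.4 mOsm/kg

Effective osmolality excludes urea (freely permeant across cell membranes):
2·Na + glucose
= 2·162 + 6.4
= 324 + 6.4
= 330.4 mOsm/kg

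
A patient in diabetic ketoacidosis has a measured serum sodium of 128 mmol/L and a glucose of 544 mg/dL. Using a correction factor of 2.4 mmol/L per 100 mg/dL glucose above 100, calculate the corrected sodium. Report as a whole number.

139 mmol/L

Corrected Na = measured Na + 2.4 · (glucose − 100)/100
= 128 + 2.4 · (544 − 100)/100
= 128 + 10.7
= 138.7 mmol/L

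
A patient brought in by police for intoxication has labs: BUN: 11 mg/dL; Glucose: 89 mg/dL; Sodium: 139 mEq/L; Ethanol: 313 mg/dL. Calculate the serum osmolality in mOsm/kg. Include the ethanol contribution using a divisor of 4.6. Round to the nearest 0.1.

354.9 mOsm/kg

Calculated osmolality = 2·Na + glucose/18 + BUN/2.8 + ethanol/4.6
= 2·139 + 89/18 + 11/2.8 + 313/4.6
= 278 + 4.94 + 3.93 + 68.04
= 354.91 mOsm/kg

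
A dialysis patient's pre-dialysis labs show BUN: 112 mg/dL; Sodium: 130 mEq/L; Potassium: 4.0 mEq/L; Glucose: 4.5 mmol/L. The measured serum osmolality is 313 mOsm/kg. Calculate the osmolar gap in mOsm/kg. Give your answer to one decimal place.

8.5 mOsm/kg

Calculated osmolality = 2·Na + glucose + BUN/2.8
= 2·130 + 4.5 + 112/2.8
= 260 + 4.50 + 40
= 304.5 mOsm/kg ≈ 304.5 mOsm/kg
Osmolar gap = measured − calculated = 313 − 304.5 = 8.5 mOsm/kg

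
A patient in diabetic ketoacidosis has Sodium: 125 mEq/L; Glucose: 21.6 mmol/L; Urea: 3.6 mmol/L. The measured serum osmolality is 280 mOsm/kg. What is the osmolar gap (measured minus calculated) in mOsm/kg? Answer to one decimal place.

4.8 mOsm/kg

Calculated osmolality = 2·Na + glucose + urea
= 2·125 + 21.6 + 3.6
= 250 + 21.60 + 3.60
= 275.2 mOsm/kg ≈ 275.2 mOsm/kg
Osmolar gap = measured − calculated = 280 − 275.2 = 4.8 mOsm/kg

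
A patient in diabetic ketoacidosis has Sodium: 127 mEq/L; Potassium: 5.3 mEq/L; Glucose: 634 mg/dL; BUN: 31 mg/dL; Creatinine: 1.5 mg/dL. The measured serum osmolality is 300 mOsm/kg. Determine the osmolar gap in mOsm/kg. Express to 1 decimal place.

-0.3 mOsm/kg

Calculated osmolality = 2·Na + glucose/18 + BUN/2.8
= 2·127 + 634/18 + 31/2.8
= 254 + 35.22 + 11.07
= 300.29 mOsm/kg ≈ 300.3 mOsm/kg
Osmolar gap = measured − calculated = 300 − 300.3 = -0.3 mOsm/kg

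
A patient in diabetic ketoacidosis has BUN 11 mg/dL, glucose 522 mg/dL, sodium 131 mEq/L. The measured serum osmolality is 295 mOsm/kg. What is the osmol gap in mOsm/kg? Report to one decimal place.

0.1 mOsm/kg

Calculated osmolality = 2·Na + glucose/18 + BUN/2.8
= 2·131 + 522/18 + 11/2.8
= 262 + 29 + 3.93
= 294.93 mOsm/kg ≈ 294.9 mOsm/kg
Osmolar gap = measured − calculated = 295 − 294.9 = 0.1 mOsm/kg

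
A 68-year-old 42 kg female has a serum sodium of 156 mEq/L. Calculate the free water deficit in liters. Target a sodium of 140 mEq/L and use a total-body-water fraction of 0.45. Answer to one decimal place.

TBW = 0.45 · 42 = 18.9 L
Free water deficit = TBW · (Na/140 − 1)
= 18.9 · (156/140 − 1)
= 18.9 · 0.1143
= 2.16 L

2.2 L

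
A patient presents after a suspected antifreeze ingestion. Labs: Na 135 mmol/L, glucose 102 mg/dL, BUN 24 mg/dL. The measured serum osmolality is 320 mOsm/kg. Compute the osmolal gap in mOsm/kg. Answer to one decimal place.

Calculated osmolality = 2·Na + glucose/18 + BUN/2.8
= 2·135 + 102/18 + 24/2.8
= 270 + 5.67 + 8.57
= 284.24 mOsm/kg ≈ 284.2 mOsm/kg
Osmolar gap = measured − calculated = 320 − 284.2 = 35.8 mOsm/kg

35.8 mOsm/kg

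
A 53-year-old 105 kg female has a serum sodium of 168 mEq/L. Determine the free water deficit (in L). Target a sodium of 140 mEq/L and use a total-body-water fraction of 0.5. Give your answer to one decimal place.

10.5 L

TBW = 0.5 · 105 = 52.5 L
Free water deficit = TBW · (Na/140 − 1)
= 52.5 · (168/140 − 1)
= 52.5 · 0.2
= 10.5 L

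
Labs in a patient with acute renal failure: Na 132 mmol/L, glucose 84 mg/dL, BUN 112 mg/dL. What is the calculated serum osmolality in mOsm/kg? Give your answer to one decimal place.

Calculated osmolality = 2·Na + glucose/18 + BUN/2.8
= 2·132 + 84/18 + 112/2.8
= 264 + 4.67 + 40
= 308.67 mOsm/kg

308.7 mOsm/kg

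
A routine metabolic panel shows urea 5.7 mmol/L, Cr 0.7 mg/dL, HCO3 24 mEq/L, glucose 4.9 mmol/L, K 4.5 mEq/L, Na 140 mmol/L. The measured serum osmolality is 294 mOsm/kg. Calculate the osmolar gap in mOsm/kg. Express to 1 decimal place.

3.4 mOsm/kg

Calculated osmolality = 2·Na + glucose + urea
= 2·140 + 4.9 + 5.7
= 280 + 4.90 + 5.70
= 290.6 mOsm/kg ≈ 290.6 mOsm/kg
Osmolar gap = measured − calculated = 294 − 290.6 = 3.4 mOsm/kg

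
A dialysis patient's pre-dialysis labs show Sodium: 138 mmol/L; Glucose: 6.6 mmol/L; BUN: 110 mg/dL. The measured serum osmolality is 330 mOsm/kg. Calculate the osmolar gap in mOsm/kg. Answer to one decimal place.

8.1 mOsm/kg

Calculated osmolality = 2·Na + glucose + BUN/2.8
= 2·138 + 6.6 + 110/2.8
= 276 + 6.60 + 39.29
= 321.89 mOsm/kg ≈ 321.9 mOsm/kg
Osmolar gap = measured − calculated = 330 − 321.9 = 8.1 mOsm/kg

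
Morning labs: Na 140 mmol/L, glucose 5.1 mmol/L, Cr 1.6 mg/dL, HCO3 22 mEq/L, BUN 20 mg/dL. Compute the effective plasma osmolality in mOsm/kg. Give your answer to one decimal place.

285.1 mOsm/kg

Effective osmolality excludes urea (freely permeant across cell membranes):
2·Na + glucose
= 2·140 + 5.1
= 280 + 5.1
= 285.1 mOsm/kg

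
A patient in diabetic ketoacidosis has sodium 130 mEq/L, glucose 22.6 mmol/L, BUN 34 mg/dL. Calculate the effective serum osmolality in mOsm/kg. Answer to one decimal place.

282.6 mOsm/kg

Effective osmolality excludes urea (freely permeant across cell membranes):
2·Na + glucose
= 2·130 + 22.6
= 260 + 22.6
= 282.6 mOsm/kg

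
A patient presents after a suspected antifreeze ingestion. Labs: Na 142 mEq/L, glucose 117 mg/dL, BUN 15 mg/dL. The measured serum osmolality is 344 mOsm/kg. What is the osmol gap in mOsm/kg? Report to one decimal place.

Calculated osmolality = 2·Na + glucose/18 + BUN/2.8
= 2·142 + 117/18 + 15/2.8
= 284 + 6.50 + 5.36
= 295.86 mOsm/kg ≈ 295.9 mOsm/kg
Osmolar gap = measured − calculated = 344 − 295.9 = 48.1 mOsm/kg

48.1 mOsm/kg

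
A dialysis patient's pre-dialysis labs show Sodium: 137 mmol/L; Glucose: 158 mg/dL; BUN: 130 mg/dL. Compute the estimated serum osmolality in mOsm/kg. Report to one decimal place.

329.2 mOsm/kg

Calculated osmolality = 2·Na + glucose/18 + BUN/2.8
= 2·137 + 158/18 + 130/2.8
= 274 + 8.78 + 46.43
= 329.21 mOsm/kg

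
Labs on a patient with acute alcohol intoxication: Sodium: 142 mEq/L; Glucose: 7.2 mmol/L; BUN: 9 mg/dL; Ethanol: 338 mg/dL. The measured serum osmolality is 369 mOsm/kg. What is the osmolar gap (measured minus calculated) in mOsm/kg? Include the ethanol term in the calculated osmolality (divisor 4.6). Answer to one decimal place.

Calculated osmolality = 2·Na + glucose + BUN/2.8 + ethanol/4.6
= 2·142 + 7.2 + 9/2.8 + 338/4.6
= 284 + 7.20 + 3.21 + 73.48
= 367.89 mOsm/kg ≈ 367.9 mOsm/kg
Osmolar gap = measured − calculated = 369 − 367.9 = 1.1 mOsm/kg

1.1 mOsm/kg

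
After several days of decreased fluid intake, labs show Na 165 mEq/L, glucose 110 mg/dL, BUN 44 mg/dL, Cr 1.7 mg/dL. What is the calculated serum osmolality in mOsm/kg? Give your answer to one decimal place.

351.8 mOsm/kg

Calculated osmolality = 2·Na + glucose/18 + BUN/2.8
= 2·165 + 110/18 + 44/2.8
= 330 + 6.11 + 15.71
= 351.82 mOsm/kg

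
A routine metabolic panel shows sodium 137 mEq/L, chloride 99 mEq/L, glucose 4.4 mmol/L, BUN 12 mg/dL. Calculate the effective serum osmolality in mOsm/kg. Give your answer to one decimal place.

Effective osmolality excludes urea (freely permeant across cell membranes):
2·Na + glucose
= 2·137 + 4.4
= 274 + 4.4
= 278.4 mOsm/kg

278.4 mOsm/kg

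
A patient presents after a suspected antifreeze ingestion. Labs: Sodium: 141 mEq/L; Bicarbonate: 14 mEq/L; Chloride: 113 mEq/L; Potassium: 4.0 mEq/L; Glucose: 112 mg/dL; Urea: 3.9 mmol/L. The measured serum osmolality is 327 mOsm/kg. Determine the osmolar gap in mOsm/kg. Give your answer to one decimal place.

Calculated osmolality = 2·Na + glucose/18 + urea
= 2·141 + 112/18 + 3.9
= 282 + 6.22 + 3.90
= 292.12 mOsm/kg ≈ 292.1 mOsm/kg
Osmolar gap = measured − calculated = 327 − 292.1 = 34.9 mOsm/kg

34.9 mOsm/kg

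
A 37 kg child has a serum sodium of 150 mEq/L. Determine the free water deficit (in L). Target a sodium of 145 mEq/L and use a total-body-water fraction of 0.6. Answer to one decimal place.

TBW = 0.6 · 37 = 22.2 L
Free water deficit = TBW · (Na/145 − 1)
= 22.2 · (150/145 − 1)
= 22.2 · 0.0345
= 0.77 L

0.8 L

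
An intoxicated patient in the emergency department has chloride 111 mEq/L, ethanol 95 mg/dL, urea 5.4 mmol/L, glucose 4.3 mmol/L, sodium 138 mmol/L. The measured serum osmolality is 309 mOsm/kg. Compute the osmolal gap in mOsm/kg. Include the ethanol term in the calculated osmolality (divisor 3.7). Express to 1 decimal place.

-2.4 mOsm/kg

Calculated osmolality = 2·Na + glucose + urea + ethanol/3.7
= 2·138 + 4.3 + 5.4 + 95/3.7
= 276 + 4.30 + 5.40 + 25.68
= 311.38 mOsm/kg ≈ 311.4 mOsm/kg
Osmolar gap = measured − calculated = 309 − 311.4 = -2.4 mOsm/kg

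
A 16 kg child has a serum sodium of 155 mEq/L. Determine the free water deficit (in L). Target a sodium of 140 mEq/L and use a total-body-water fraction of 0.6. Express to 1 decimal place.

TBW = 0.6 · 16 = 9.6 L
Free water deficit = TBW · (Na/140 − 1)
= 9.6 · (155/140 − 1)
= 9.6 · 0.1071
= 1.03 L

1.0 L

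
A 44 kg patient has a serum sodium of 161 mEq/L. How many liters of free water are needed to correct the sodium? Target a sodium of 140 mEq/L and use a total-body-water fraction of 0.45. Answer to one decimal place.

3.0 L

TBW = 0.45 · 44 = 19.8 L
Free water deficit = TBW · (Na/140 − 1)
= 19.8 · (161/140 − 1)
= 19.8 · 0.15
= 2.97 L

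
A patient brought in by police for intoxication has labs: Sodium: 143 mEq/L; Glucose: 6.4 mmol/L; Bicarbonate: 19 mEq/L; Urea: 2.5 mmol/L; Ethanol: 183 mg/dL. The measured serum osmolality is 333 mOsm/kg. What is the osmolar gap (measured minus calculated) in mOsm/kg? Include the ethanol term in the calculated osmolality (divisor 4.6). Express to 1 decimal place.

-1.7 mOsm/kg

Calculated osmolality = 2·Na + glucose + urea + ethanol/4.6
= 2·143 + 6.4 + 2.5 + 183/4.6
= 286 + 6.40 + 2.50 + 39.78
= 334.68 mOsm/kg ≈ 334.7 mOsm/kg
Osmolar gap = measured − calculated = 333 − 334.7 = -1.7 mOsm/kg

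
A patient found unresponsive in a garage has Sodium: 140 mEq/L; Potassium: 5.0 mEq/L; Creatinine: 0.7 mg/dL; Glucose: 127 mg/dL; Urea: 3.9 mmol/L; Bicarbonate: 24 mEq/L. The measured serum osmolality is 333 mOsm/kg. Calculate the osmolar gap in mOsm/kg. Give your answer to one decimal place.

42.0 mOsm/kg

Calculated osmolality = 2·Na + glucose/18 + urea
= 2·140 + 127/18 + 3.9
= 280 + 7.06 + 3.90
= 290.96 mOsm/kg ≈ 291.0 mOsm/kg
Osmolar gap = measured − calculated = 333 − 291.0 = 42.0 mOsm/kg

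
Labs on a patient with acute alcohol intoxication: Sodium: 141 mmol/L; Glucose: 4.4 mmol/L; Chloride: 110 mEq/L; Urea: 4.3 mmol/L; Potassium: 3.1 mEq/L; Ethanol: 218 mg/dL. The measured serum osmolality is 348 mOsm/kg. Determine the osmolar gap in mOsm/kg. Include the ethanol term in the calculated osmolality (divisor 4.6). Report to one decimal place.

Calculated osmolality = 2·Na + glucose + urea + ethanol/4.6
= 2·141 + 4.4 + 4.3 + 218/4.6
= 282 + 4.40 + 4.30 + 47.39
= 338.09 mOsm/kg ≈ 338.1 mOsm/kg
Osmolar gap = measured − calculated = 348 − 338.1 = 9.9 mOsm/kg

9.9 mOsm/kg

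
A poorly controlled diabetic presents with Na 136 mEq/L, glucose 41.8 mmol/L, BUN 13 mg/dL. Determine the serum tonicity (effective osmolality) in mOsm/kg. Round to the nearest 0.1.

313.8 mOsm/kg

Effective osmolality excludes urea (freely permeant across cell membranes):
2·Na + glucose
= 2·136 + 41.8
= 272 + 41.8
= 313.8 mOsm/kg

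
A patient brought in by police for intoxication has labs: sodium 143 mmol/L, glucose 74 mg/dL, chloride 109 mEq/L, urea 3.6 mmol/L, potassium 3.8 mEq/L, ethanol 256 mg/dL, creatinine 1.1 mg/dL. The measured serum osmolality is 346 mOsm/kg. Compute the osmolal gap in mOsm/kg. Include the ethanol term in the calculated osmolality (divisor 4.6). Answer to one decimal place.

-3.4 mOsm/kg

Calculated osmolality = 2·Na + glucose/18 + urea + ethanol/4.6
= 2·143 + 74/18 + 3.6 + 256/4.6
= 286 + 4.11 + 3.60 + 55.65
= 349.36 mOsm/kg ≈ 349.4 mOsm/kg
Osmolar gap = measured − calculated = 346 − 349.4 = -3.4 mOsm/kg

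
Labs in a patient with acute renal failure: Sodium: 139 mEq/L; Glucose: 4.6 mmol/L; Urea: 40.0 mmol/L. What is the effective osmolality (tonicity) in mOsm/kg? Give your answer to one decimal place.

282.6 mOsm/kg

Effective osmolality excludes urea (freely permeant across cell membranes):
2·Na + glucose
= 2·139 + 4.6
= 278 + 4.6
= 282.6 mOsm/kg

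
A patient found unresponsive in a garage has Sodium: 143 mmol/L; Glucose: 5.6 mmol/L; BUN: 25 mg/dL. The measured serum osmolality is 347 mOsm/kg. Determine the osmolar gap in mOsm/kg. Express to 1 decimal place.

Calculated osmolality = 2·Na + glucose + BUN/2.8
= 2·143 + 5.6 + 25/2.8
= 286 + 5.60 + 8.93
= 300.53 mOsm/kg ≈ 300.5 mOsm/kg
Osmolar gap = measured − calculated = 347 − 300.5 = 46.5 mOsm/kg

46.5 mOsm/kg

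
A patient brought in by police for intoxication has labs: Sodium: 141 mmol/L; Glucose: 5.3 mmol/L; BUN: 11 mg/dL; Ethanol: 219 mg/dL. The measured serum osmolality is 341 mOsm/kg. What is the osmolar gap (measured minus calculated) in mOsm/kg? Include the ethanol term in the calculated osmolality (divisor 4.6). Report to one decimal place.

Calculated osmolality = 2·Na + glucose + BUN/2.8 + ethanol/4.6
= 2·141 + 5.3 + 11/2.8 + 219/4.6
= 282 + 5.30 + 3.93 + 47.61
= 338.84 mOsm/kg ≈ 338.8 mOsm/kg
Osmolar gap = measured − calculated = 341 − 338.8 = 2.2 mOsm/kg

2.2 mOsm/kg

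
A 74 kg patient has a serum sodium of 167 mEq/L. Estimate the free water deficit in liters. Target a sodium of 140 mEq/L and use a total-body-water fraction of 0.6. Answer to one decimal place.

8.6 L

TBW = 0.6 · 74 = 44.4 L
Free water deficit = TBW · (Na/140 − 1)
= 44.4 · (167/140 − 1)
= 44.4 · 0.1929
= 8.56 L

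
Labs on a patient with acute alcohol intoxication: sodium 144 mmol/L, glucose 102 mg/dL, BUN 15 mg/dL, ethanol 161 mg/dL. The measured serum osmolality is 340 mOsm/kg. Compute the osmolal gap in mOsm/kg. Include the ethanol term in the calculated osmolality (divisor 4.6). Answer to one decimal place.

Calculated osmolality = 2·Na + glucose/18 + BUN/2.8 + ethanol/4.6
= 2·144 + 102/18 + 15/2.8 + 161/4.6
= 288 + 5.67 + 5.36 + 35
= 334.03 mOsm/kg ≈ 334.0 mOsm/kg
Osmolar gap = measured − calculated = 340 − 334.0 = 6.0 mOsm/kg

6.0 mOsm/kg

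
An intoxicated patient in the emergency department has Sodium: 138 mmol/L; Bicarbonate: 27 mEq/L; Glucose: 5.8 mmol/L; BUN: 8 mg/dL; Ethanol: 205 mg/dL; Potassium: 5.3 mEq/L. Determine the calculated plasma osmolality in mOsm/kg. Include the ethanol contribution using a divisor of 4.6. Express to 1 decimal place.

329.2 mOsm/kg

Calculated osmolality = 2·Na + glucose + BUN/2.8 + ethanol/4.6
= 2·138 + 5.8 + 8/2.8 + 205/4.6
= 276 + 5.80 + 2.86 + 44.57
= 329.23 mOsm/kg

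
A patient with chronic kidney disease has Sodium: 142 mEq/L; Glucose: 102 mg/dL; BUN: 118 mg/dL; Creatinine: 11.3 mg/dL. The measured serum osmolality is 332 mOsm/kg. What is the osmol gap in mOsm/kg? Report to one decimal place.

Calculated osmolality = 2·Na + glucose/18 + BUN/2.8
= 2·142 + 102/18 + 118/2.8
= 284 + 5.67 + 42.14
= 331.81 mOsm/kg ≈ 331.8 mOsm/kg
Osmolar gap = measured − calculated = 332 − 331.8 = 0.2 mOsm/kg

0.2 mOsm/kg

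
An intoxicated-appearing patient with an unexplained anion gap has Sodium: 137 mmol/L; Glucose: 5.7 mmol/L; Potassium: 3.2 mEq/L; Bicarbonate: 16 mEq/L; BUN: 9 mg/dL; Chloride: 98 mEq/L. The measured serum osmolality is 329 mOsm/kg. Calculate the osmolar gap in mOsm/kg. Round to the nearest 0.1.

46.1 mOsm/kg

Calculated osmolality = 2·Na + glucose + BUN/2.8
= 2·137 + 5.7 + 9/2.8
= 274 + 5.70 + 3.21
= 282.91 mOsm/kg ≈ 282.9 mOsm/kg
Osmolar gap = measured − calculated = 329 − 282.9 = 46.1 mOsm/kg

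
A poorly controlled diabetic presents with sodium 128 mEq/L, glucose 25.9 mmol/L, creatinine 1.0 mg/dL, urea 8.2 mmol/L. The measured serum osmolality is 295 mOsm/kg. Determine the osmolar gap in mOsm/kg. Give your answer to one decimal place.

Calculated osmolality = 2·Na + glucose + urea
= 2·128 + 25.9 + 8.2
= 256 + 25.90 + 8.20
= 290.1 mOsm/kg ≈ 290.1 mOsm/kg
Osmolar gap = measured − calculated = 295 − 290.1 = 4.9 mOsm/kg

4.9 mOsm/kg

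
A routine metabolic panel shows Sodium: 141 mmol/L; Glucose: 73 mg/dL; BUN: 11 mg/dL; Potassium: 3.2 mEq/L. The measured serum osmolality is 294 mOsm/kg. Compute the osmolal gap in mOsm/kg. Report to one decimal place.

4.0 mOsm/kg

Calculated osmolality = 2·Na + glucose/18 + BUN/2.8
= 2·141 + 73/18 + 11/2.8
= 282 + 4.06 + 3.93
= 289.99 mOsm/kg ≈ 290.0 mOsm/kg
Osmolar gap = measured − calculated = 294 − 290.0 = 4.0 mOsm/kg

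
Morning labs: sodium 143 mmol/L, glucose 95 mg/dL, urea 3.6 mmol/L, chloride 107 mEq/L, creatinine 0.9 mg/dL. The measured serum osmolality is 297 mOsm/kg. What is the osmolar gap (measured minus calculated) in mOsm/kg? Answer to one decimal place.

Calculated osmolality = 2·Na + glucose/18 + urea
= 2·143 + 95/18 + 3.6
= 286 + 5.28 + 3.60
= 294.88 mOsm/kg ≈ 294.9 mOsm/kg
Osmolar gap = measured − calculated = 297 − 294.9 = 2.1 mOsm/kg

2.1 mOsm/kg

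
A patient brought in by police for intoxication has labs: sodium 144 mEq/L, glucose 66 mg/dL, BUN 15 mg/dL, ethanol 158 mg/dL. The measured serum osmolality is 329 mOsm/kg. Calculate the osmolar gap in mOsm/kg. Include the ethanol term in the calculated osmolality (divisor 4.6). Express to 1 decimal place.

-2.4 mOsm/kg

Calculated osmolality = 2·Na + glucose/18 + BUN/2.8 + ethanol/4.6
= 2·144 + 66/18 + 15/2.8 + 158/4.6
= 288 + 3.67 + 5.36 + 34.35
= 331.38 mOsm/kg ≈ 331.4 mOsm/kg
Osmolar gap = measured − calculated = 329 − 331.4 = -2.4 mOsm/kg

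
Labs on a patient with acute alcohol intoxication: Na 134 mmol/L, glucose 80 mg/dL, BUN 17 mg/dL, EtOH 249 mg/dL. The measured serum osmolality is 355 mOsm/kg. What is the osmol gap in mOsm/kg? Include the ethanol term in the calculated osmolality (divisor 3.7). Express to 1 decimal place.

Calculated osmolality = 2·Na + glucose/18 + BUN/2.8 + ethanol/3.7
= 2·134 + 80/18 + 17/2.8 + 249/3.7
= 268 + 4.44 + 6.07 + 67.30
= 345.81 mOsm/kg ≈ 345.8 mOsm/kg
Osmolar gap = measured − calculated = 355 − 345.8 = 9.2 mOsm/kg

9.2 mOsm/kg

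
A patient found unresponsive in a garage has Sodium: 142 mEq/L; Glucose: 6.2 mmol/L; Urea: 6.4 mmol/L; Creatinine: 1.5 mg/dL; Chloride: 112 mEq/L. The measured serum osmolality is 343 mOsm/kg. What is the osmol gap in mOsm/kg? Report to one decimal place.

Calculated osmolality = 2·Na + glucose + urea
= 2·142 + 6.2 + 6.4
= 284 + 6.20 + 6.40
= 296.6 mOsm/kg ≈ 296.6 mOsm/kg
Osmolar gap = measured − calculated = 343 − 296.6 = 46.4 mOsm/kg

46.4 mOsm/kg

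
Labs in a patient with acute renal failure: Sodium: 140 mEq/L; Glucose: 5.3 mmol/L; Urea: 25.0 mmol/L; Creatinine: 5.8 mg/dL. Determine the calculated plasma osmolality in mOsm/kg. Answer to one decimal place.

310.3 mOsm/kg

Calculated osmolality = 2·Na + glucose + urea
= 2·140 + 5.3 + 25
= 280 + 5.30 + 25
= 310.3 mOsm/kg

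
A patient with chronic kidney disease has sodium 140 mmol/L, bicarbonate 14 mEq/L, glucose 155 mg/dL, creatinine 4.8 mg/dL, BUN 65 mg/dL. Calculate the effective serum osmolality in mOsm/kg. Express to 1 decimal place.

Effective osmolality excludes urea (freely permeant across cell membranes):
2·Na + glucose/18
= 2·140 + 155/18
= 280 + 8.61
= 288.61 mOsm/kg

288.6 mOsm/kg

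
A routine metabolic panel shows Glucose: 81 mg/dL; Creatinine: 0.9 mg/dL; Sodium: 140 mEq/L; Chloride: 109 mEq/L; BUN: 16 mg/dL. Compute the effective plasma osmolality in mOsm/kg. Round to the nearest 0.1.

284.5 mOsm/kg

Effective osmolality excludes urea (freely permeant across cell membranes):
2·Na + glucose/18
= 2·140 + 81/18
= 280 + 4.5
= 284.5 mOsm/kg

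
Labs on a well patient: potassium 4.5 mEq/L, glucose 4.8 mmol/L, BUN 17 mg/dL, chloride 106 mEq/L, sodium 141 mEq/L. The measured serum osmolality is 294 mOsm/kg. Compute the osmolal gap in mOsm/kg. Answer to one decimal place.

1.1 mOsm/kg

Calculated osmolality = 2·Na + glucose + BUN/2.8
= 2·141 + 4.8 + 17/2.8
= 282 + 4.80 + 6.07
= 292.87 mOsm/kg ≈ 292.9 mOsm/kg
Osmolar gap = measured − calculated = 294 − 292.9 = 1.1 mOsm/kg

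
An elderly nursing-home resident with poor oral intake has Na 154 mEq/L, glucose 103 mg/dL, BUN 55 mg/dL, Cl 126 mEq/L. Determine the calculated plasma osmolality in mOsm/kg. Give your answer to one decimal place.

333.4 mOsm/kg

Calculated osmolality = 2·Na + glucose/18 + BUN/2.8
= 2·154 + 103/18 + 55/2.8
= 308 + 5.72 + 19.64
= 333.36 mOsm/kg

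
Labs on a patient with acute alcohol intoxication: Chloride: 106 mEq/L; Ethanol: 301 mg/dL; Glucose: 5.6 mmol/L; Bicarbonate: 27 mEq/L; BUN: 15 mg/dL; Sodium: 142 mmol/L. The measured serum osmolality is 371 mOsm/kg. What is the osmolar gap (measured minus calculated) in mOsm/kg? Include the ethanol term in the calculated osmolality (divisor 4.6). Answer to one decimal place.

Calculated osmolality = 2·Na + glucose + BUN/2.8 + ethanol/4.6
= 2·142 + 5.6 + 15/2.8 + 301/4.6
= 284 + 5.60 + 5.36 + 65.43
= 360.39 mOsm/kg ≈ 360.4 mOsm/kg
Osmolar gap = measured − calculated = 371 − 360.4 = 10.6 mOsm/kg

10.6 mOsm/kg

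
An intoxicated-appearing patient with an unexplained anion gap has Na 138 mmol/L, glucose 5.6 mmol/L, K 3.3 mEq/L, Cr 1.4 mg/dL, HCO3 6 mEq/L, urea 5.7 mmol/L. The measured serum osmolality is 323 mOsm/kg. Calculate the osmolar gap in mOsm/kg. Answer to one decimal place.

35.7 mOsm/kg

Calculated osmolality = 2·Na + glucose + urea
= 2·138 + 5.6 + 5.7
= 276 + 5.60 + 5.70
= 287.3 mOsm/kg ≈ 287.3 mOsm/kg
Osmolar gap = measured − calculated = 323 − 287.3 = 35.7 mOsm/kg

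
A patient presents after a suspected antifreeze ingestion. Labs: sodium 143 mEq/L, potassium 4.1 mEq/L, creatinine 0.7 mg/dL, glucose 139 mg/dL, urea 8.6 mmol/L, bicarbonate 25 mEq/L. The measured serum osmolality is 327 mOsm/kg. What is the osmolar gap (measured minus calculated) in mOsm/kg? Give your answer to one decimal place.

24.7 mOsm/kg

Calculated osmolality = 2·Na + glucose/18 + urea
= 2·143 + 139/18 + 8.6
= 286 + 7.72 + 8.60
= 302.32 mOsm/kg ≈ 302.3 mOsm/kg
Osmolar gap = measured − calculated = 327 − 302.3 = 24.7 mOsm/kg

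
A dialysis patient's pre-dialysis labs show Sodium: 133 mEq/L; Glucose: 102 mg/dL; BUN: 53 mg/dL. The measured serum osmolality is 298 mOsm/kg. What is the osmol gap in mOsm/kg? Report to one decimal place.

Calculated osmolality = 2·Na + glucose/18 + BUN/2.8
= 2·133 + 102/18 + 53/2.8
= 266 + 5.67 + 18.93
= 290.6 mOsm/kg ≈ 290.6 mOsm/kg
Osmolar gap = measured − calculated = 298 − 290.6 = 7.4 mOsm/kg

7.4 mOsm/kg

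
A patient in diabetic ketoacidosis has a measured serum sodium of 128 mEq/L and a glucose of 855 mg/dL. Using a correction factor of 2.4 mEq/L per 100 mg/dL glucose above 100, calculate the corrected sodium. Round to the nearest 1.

Corrected Na = measured Na + 2.4 · (glucose − 100)/100
= 128 + 2.4 · (855 − 100)/100
= 128 + 18.1
= 146.1 mEq/L

146 mEq/L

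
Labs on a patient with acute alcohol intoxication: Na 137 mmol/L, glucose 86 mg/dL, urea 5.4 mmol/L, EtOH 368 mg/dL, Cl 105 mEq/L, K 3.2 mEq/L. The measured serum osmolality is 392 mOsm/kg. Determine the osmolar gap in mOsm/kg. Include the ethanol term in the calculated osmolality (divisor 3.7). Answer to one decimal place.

Calculated osmolality = 2·Na + glucose/18 + urea + ethanol/3.7
= 2·137 + 86/18 + 5.4 + 368/3.7
= 274 + 4.78 + 5.40 + 99.46
= 383.64 mOsm/kg ≈ 383.6 mOsm/kg
Osmolar gap = measured − calculated = 392 − 383.6 = 8.4 mOsm/kg

8.4 mOsm/kg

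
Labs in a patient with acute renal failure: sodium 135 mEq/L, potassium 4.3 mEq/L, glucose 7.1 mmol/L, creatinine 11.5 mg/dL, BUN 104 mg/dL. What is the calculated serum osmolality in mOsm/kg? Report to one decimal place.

314.2 mOsm/kg

Calculated osmolality = 2·Na + glucose + BUN/2.8
= 2·135 + 7.1 + 104/2.8
= 270 + 7.10 + 37.14
= 314.24 mOsm/kg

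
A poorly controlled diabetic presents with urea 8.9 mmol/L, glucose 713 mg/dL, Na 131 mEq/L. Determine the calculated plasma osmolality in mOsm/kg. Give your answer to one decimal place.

Calculated osmolality = 2·Na + glucose/18 + urea
= 2·131 + 713/18 + 8.9
= 262 + 39.61 + 8.90
= 310.51 mOsm/kg

310.5 mOsm/kg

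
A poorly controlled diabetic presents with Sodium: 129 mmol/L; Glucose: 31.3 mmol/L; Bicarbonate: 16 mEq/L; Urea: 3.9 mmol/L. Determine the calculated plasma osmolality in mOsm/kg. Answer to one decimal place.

Calculated osmolality = 2·Na + glucose + urea
= 2·129 + 31.3 + 3.9
= 258 + 31.30 + 3.90
= 293.2 mOsm/kg

293.2 mOsm/kg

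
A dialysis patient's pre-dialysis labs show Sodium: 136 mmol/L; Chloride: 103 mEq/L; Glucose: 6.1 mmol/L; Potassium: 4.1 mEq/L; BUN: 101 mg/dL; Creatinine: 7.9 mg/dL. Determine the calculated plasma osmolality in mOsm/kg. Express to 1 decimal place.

314.2 mOsm/kg

Calculated osmolality = 2·Na + glucose + BUN/2.8
= 2·136 + 6.1 + 101/2.8
= 272 + 6.10 + 36.07
= 314.17 mOsm/kg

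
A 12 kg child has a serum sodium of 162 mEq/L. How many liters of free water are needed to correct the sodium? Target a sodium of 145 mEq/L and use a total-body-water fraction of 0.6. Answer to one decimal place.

TBW = 0.6 · 12 = 7.2 L
Free water deficit = TBW · (Na/145 − 1)
= 7.2 · (162/145 − 1)
= 7.2 · 0.1172
= 0.84 L

0.8 L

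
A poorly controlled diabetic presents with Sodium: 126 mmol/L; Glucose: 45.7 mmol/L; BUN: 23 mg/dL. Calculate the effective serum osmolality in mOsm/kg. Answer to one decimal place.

297.7 mOsm/kg

Effective osmolality excludes urea (freely permeant across cell membranes):
2·Na + glucose
= 2·126 + 45.7
= 252 + 45.7
= 297.7 mOsm/kg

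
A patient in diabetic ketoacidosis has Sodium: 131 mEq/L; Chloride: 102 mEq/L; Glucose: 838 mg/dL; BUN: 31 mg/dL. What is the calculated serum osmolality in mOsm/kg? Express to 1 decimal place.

319.6 mOsm/kg

Calculated osmolality = 2·Na + glucose/18 + BUN/2.8
= 2·131 + 838/18 + 31/2.8
= 262 + 46.56 + 11.07
= 319.63 mOsm/kg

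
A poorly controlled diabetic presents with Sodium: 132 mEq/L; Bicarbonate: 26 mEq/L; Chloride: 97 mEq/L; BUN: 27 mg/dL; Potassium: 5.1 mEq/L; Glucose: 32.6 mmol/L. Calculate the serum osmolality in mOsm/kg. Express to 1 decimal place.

Calculated osmolality = 2·Na + glucose + BUN/2.8
= 2·132 + 32.6 + 27/2.8
= 264 + 32.60 + 9.64
= 306.24 mOsm/kg

306.2 mOsm/kg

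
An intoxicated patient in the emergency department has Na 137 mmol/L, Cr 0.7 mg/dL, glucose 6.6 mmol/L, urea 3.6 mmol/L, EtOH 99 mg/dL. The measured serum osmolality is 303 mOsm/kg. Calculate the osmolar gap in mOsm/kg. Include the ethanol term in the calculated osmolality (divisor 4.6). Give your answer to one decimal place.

-2.7 mOsm/kg

Calculated osmolality = 2·Na + glucose + urea + ethanol/4.6
= 2·137 + 6.6 + 3.6 + 99/4.6
= 274 + 6.60 + 3.60 + 21.52
= 305.72 mOsm/kg ≈ 305.7 mOsm/kg
Osmolar gap = measured − calculated = 303 − 305.7 = -2.7 mOsm/kg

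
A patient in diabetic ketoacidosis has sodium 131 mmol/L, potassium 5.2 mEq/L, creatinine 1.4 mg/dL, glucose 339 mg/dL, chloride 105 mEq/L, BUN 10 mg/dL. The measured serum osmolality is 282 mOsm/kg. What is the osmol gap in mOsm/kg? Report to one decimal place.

-2.4 mOsm/kg

Calculated osmolality = 2·Na + glucose/18 + BUN/2.8
= 2·131 + 339/18 + 10/2.8
= 262 + 18.83 + 3.57
= 284.4 mOsm/kg ≈ 284.4 mOsm/kg
Osmolar gap = measured − calculated = 282 − 284.4 = -2.4 mOsm/kg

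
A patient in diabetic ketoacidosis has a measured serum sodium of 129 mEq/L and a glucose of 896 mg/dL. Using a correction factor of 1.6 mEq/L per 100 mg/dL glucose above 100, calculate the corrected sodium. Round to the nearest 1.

Corrected Na = measured Na + 1.6 · (glucose − 100)/100
= 129 + 1.6 · (896 − 100)/100
= 129 + 12.7
= 141.7 mEq/L

142 mEq/L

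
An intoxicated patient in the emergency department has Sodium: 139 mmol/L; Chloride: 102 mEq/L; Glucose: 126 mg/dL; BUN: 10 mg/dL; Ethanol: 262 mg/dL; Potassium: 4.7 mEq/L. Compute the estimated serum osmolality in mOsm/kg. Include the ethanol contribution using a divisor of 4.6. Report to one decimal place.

345.5 mOsm/kg

Calculated osmolality = 2·Na + glucose/18 + BUN/2.8 + ethanol/4.6
= 2·139 + 126/18 + 10/2.8 + 262/4.6
= 278 + 7 + 3.57 + 56.96
= 345.53 mOsm/kg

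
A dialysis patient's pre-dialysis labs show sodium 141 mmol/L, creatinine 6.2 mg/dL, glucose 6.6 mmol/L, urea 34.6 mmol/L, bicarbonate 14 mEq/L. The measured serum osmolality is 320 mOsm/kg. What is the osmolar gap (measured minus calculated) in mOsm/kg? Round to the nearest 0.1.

-3.2 mOsm/kg

Calculated osmolality = 2·Na + glucose + urea
= 2·141 + 6.6 + 34.6
= 282 + 6.60 + 34.60
= 323.2 mOsm/kg ≈ 323.2 mOsm/kg
Osmolar gap = measured − calculated = 320 − 323.2 = -3.2 mOsm/kg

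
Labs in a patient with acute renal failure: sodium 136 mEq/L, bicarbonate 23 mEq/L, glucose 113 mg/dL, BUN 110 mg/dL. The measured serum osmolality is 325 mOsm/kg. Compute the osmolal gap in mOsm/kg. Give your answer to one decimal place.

7.4 mOsm/kg

Calculated osmolality = 2·Na + glucose/18 + BUN/2.8
= 2·136 + 113/18 + 110/2.8
= 272 + 6.28 + 39.29
= 317.57 mOsm/kg ≈ 317.6 mOsm/kg
Osmolar gap = measured − calculated = 325 − 317.6 = 7.4 mOsm/kg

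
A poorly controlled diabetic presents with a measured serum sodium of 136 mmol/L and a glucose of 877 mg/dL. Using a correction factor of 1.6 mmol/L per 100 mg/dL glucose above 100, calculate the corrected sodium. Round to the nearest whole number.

148 mmol/L

Corrected Na = measured Na + 1.6 · (glucose − 100)/100
= 136 + 1.6 · (877 − 100)/100
= 136 + 12.4
= 148.4 mmol/L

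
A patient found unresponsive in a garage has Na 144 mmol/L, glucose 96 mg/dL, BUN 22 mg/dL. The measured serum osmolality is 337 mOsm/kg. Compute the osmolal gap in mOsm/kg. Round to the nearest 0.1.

Calculated osmolality = 2·Na + glucose/18 + BUN/2.8
= 2·144 + 96/18 + 22/2.8
= 288 + 5.33 + 7.86
= 301.19 mOsm/kg ≈ 301.2 mOsm/kg
Osmolar gap = measured − calculated = 337 − 301.2 = 35.8 mOsm/kg

35.8 mOsm/kg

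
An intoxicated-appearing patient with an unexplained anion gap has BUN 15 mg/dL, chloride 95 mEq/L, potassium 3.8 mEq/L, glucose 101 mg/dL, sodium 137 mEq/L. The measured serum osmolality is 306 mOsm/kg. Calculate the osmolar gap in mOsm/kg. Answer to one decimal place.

21.0 mOsm/kg

Calculated osmolality = 2·Na + glucose/18 + BUN/2.8
= 2·137 + 101/18 + 15/2.8
= 274 + 5.61 + 5.36
= 284.97 mOsm/kg ≈ 285.0 mOsm/kg
Osmolar gap = measured − calculated = 306 − 285.0 = 21.0 mOsm/kg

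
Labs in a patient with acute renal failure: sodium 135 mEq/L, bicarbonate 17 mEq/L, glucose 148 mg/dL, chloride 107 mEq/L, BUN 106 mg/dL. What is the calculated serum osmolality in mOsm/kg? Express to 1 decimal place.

316.1 mOsm/kg

Calculated osmolality = 2·Na + glucose/18 + BUN/2.8
= 2·135 + 148/18 + 106/2.8
= 270 + 8.22 + 37.86
= 316.08 mOsm/kg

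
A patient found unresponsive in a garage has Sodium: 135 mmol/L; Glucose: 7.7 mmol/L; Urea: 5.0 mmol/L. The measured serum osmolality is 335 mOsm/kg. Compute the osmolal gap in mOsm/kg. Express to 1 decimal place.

52.3 mOsm/kg

Calculated osmolality = 2·Na + glucose + urea
= 2·135 + 7.7 + 5
= 270 + 7.70 + 5
= 282.7 mOsm/kg ≈ 282.7 mOsm/kg
Osmolar gap = measured − calculated = 335 − 282.7 = 52.3 mOsm/kg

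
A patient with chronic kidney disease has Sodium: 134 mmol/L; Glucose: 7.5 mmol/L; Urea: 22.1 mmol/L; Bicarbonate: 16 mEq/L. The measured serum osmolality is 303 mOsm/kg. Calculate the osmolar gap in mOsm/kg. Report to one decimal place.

5.4 mOsm/kg

Calculated osmolality = 2·Na + glucose + urea
= 2·134 + 7.5 + 22.1
= 268 + 7.50 + 22.10
= 297.6 mOsm/kg ≈ 297.6 mOsm/kg
Osmolar gap = measured − calculated = 303 − 297.6 = 5.4 mOsm/kg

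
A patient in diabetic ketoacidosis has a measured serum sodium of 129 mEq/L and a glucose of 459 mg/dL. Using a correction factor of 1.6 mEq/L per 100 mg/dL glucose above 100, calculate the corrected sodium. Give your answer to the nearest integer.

135 mEq/L

Corrected Na = measured Na + 1.6 · (glucose − 100)/100
= 129 + 1.6 · (459 − 100)/100
= 129 + 5.7
= 134.7 mEq/L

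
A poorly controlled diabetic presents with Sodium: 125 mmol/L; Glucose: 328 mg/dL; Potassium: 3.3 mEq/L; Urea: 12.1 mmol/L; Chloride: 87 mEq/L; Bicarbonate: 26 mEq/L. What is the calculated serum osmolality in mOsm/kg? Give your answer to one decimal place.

280.3 mOsm/kg

Calculated osmolality = 2·Na + glucose/18 + urea
= 2·125 + 328/18 + 12.1
= 250 + 18.22 + 12.10
= 280.32 mOsm/kg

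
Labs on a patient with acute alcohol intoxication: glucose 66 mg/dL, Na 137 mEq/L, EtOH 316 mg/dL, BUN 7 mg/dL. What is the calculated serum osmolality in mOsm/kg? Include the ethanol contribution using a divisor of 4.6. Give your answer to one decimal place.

348.9 mOsm/kg

Calculated osmolality = 2·Na + glucose/18 + BUN/2.8 + ethanol/4.6
= 2·137 + 66/18 + 7/2.8 + 316/4.6
= 274 + 3.67 + 2.50 + 68.70
= 348.87 mOsm/kg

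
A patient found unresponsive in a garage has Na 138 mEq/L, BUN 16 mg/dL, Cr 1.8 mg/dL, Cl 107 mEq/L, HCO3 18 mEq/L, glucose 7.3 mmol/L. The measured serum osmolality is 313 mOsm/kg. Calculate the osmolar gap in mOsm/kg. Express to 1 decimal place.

24.0 mOsm/kg

Calculated osmolality = 2·Na + glucose + BUN/2.8
= 2·138 + 7.3 + 16/2.8
= 276 + 7.30 + 5.71
= 289.01 mOsm/kg ≈ 289.0 mOsm/kg
Osmolar gap = measured − calculated = 313 − 289.0 = 24.0 mOsm/kg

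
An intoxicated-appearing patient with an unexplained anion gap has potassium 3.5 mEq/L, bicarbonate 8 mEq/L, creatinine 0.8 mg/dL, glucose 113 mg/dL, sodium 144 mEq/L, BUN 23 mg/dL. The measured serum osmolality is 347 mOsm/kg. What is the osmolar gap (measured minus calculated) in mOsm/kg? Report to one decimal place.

44.5 mOsm/kg

Calculated osmolality = 2·Na + glucose/18 + BUN/2.8
= 2·144 + 113/18 + 23/2.8
= 288 + 6.28 + 8.21
= 302.49 mOsm/kg ≈ 302.5 mOsm/kg
Osmolar gap = measured − calculated = 347 − 302.5 = 44.5 mOsm/kg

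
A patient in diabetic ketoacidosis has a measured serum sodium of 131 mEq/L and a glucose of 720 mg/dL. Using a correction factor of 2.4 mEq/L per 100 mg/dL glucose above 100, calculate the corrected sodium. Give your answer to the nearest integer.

146 mEq/L

Corrected Na = measured Na + 2.4 · (glucose − 100)/100
= 131 + 2.4 · (720 − 100)/100
= 131 + 14.9
= 145.9 mEq/L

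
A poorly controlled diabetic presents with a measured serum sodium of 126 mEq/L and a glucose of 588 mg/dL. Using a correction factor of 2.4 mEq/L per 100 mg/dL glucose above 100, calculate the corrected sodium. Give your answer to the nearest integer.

138 mEq/L

Corrected Na = measured Na + 2.4 · (glucose − 100)/100
= 126 + 2.4 · (588 − 100)/100
= 126 + 11.7
= 137.7 mEq/L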